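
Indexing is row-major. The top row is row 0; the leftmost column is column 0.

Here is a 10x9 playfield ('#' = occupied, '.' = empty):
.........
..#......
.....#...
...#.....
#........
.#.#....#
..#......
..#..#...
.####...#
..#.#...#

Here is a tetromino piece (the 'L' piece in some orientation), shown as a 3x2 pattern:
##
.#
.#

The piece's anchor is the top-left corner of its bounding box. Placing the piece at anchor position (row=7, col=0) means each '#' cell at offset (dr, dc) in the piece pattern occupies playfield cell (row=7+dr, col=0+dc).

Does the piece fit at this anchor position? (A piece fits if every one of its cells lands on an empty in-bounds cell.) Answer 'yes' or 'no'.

Answer: no

Derivation:
Check each piece cell at anchor (7, 0):
  offset (0,0) -> (7,0): empty -> OK
  offset (0,1) -> (7,1): empty -> OK
  offset (1,1) -> (8,1): occupied ('#') -> FAIL
  offset (2,1) -> (9,1): empty -> OK
All cells valid: no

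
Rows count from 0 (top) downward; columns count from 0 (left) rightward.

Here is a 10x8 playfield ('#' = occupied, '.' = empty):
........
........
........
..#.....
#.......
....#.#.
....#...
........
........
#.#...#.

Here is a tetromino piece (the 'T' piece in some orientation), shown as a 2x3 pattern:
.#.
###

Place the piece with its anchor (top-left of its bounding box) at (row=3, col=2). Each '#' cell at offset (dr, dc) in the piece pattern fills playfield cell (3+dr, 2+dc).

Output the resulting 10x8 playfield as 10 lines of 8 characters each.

Fill (3+0,2+1) = (3,3)
Fill (3+1,2+0) = (4,2)
Fill (3+1,2+1) = (4,3)
Fill (3+1,2+2) = (4,4)

Answer: ........
........
........
..##....
#.###...
....#.#.
....#...
........
........
#.#...#.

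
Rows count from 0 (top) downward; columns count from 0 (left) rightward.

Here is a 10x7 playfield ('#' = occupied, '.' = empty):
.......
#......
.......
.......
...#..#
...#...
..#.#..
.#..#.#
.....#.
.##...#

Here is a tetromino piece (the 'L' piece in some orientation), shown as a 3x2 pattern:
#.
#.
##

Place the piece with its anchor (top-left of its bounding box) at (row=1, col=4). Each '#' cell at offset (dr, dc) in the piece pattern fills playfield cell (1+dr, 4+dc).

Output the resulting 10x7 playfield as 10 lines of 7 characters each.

Answer: .......
#...#..
....#..
....##.
...#..#
...#...
..#.#..
.#..#.#
.....#.
.##...#

Derivation:
Fill (1+0,4+0) = (1,4)
Fill (1+1,4+0) = (2,4)
Fill (1+2,4+0) = (3,4)
Fill (1+2,4+1) = (3,5)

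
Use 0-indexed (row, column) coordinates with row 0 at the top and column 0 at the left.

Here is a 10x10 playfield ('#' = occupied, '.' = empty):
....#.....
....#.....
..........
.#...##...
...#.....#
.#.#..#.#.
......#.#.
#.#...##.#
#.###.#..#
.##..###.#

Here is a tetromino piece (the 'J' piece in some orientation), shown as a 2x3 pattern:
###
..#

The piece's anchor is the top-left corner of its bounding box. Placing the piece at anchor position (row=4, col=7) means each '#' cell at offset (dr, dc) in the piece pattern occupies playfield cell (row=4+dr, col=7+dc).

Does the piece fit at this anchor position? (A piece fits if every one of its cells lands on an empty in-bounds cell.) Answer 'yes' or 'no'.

Check each piece cell at anchor (4, 7):
  offset (0,0) -> (4,7): empty -> OK
  offset (0,1) -> (4,8): empty -> OK
  offset (0,2) -> (4,9): occupied ('#') -> FAIL
  offset (1,2) -> (5,9): empty -> OK
All cells valid: no

Answer: no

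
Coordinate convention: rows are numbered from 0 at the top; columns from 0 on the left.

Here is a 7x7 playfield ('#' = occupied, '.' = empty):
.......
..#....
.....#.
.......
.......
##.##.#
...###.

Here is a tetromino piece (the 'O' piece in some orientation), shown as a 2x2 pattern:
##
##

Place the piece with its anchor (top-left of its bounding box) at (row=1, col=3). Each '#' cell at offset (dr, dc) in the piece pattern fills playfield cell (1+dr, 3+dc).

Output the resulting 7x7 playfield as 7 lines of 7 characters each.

Answer: .......
..###..
...###.
.......
.......
##.##.#
...###.

Derivation:
Fill (1+0,3+0) = (1,3)
Fill (1+0,3+1) = (1,4)
Fill (1+1,3+0) = (2,3)
Fill (1+1,3+1) = (2,4)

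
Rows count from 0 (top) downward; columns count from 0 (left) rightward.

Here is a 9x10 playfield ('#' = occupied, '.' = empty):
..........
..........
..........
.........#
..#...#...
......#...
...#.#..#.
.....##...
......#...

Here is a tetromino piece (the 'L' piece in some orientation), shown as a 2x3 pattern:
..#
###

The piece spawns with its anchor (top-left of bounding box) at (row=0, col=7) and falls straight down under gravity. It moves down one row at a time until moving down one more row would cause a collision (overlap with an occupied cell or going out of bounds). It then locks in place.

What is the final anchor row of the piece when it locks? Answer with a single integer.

Answer: 1

Derivation:
Spawn at (row=0, col=7). Try each row:
  row 0: fits
  row 1: fits
  row 2: blocked -> lock at row 1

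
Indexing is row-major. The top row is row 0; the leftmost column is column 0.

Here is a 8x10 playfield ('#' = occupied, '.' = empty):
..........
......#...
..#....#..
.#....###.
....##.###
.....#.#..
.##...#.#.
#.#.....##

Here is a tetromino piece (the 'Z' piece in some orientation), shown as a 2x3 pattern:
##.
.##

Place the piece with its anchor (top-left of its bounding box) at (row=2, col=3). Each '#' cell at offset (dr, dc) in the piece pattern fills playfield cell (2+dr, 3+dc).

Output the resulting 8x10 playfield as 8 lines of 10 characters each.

Answer: ..........
......#...
..###..#..
.#..#####.
....##.###
.....#.#..
.##...#.#.
#.#.....##

Derivation:
Fill (2+0,3+0) = (2,3)
Fill (2+0,3+1) = (2,4)
Fill (2+1,3+1) = (3,4)
Fill (2+1,3+2) = (3,5)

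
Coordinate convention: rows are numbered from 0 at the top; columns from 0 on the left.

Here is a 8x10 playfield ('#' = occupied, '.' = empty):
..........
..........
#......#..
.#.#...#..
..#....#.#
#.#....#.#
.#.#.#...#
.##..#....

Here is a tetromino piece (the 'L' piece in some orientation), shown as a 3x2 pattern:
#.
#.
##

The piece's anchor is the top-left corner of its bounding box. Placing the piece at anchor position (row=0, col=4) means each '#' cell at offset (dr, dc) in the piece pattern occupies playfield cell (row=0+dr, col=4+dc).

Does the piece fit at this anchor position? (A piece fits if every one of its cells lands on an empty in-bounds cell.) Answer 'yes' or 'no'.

Answer: yes

Derivation:
Check each piece cell at anchor (0, 4):
  offset (0,0) -> (0,4): empty -> OK
  offset (1,0) -> (1,4): empty -> OK
  offset (2,0) -> (2,4): empty -> OK
  offset (2,1) -> (2,5): empty -> OK
All cells valid: yes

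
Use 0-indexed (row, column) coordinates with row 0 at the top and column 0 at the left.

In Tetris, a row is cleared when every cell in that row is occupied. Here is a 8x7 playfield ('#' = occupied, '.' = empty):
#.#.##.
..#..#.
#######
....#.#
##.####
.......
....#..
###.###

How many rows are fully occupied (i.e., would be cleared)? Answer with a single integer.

Answer: 1

Derivation:
Check each row:
  row 0: 3 empty cells -> not full
  row 1: 5 empty cells -> not full
  row 2: 0 empty cells -> FULL (clear)
  row 3: 5 empty cells -> not full
  row 4: 1 empty cell -> not full
  row 5: 7 empty cells -> not full
  row 6: 6 empty cells -> not full
  row 7: 1 empty cell -> not full
Total rows cleared: 1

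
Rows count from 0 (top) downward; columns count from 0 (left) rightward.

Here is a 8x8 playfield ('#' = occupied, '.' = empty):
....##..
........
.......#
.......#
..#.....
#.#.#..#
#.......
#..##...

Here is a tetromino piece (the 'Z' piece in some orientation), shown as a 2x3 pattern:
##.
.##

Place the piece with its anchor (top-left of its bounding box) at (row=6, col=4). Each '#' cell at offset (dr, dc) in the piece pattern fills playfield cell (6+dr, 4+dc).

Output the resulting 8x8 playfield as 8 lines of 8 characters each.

Fill (6+0,4+0) = (6,4)
Fill (6+0,4+1) = (6,5)
Fill (6+1,4+1) = (7,5)
Fill (6+1,4+2) = (7,6)

Answer: ....##..
........
.......#
.......#
..#.....
#.#.#..#
#...##..
#..####.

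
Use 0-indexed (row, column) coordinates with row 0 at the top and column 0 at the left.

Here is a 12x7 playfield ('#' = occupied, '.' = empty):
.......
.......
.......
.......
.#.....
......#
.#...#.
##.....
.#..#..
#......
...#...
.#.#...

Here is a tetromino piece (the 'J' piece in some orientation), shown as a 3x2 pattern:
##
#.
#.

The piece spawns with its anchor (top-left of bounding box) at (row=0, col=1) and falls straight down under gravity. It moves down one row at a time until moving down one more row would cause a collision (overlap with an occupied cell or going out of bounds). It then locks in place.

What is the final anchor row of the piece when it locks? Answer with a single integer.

Spawn at (row=0, col=1). Try each row:
  row 0: fits
  row 1: fits
  row 2: blocked -> lock at row 1

Answer: 1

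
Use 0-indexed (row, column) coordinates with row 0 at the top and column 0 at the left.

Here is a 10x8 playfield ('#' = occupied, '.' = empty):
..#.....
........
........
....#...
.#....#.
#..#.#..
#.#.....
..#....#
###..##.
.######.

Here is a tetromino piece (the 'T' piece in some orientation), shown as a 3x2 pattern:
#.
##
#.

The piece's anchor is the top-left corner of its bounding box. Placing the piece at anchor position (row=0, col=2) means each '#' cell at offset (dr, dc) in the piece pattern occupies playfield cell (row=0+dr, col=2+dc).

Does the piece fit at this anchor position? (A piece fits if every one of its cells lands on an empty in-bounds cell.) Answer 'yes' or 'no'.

Answer: no

Derivation:
Check each piece cell at anchor (0, 2):
  offset (0,0) -> (0,2): occupied ('#') -> FAIL
  offset (1,0) -> (1,2): empty -> OK
  offset (1,1) -> (1,3): empty -> OK
  offset (2,0) -> (2,2): empty -> OK
All cells valid: no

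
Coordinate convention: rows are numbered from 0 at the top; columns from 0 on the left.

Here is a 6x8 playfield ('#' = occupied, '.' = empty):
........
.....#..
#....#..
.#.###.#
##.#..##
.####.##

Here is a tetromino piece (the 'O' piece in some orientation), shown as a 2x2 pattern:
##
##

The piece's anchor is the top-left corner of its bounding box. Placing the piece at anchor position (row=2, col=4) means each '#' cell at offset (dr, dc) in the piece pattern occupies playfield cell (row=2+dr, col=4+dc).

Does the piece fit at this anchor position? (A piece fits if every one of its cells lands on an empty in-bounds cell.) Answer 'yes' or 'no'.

Answer: no

Derivation:
Check each piece cell at anchor (2, 4):
  offset (0,0) -> (2,4): empty -> OK
  offset (0,1) -> (2,5): occupied ('#') -> FAIL
  offset (1,0) -> (3,4): occupied ('#') -> FAIL
  offset (1,1) -> (3,5): occupied ('#') -> FAIL
All cells valid: no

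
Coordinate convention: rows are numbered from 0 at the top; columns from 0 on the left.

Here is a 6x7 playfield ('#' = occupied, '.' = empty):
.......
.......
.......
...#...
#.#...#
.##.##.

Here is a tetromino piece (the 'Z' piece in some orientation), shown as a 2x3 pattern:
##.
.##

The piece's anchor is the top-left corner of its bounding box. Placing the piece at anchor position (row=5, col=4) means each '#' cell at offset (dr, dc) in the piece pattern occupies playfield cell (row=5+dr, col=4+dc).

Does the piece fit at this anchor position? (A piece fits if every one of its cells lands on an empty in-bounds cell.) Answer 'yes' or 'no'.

Check each piece cell at anchor (5, 4):
  offset (0,0) -> (5,4): occupied ('#') -> FAIL
  offset (0,1) -> (5,5): occupied ('#') -> FAIL
  offset (1,1) -> (6,5): out of bounds -> FAIL
  offset (1,2) -> (6,6): out of bounds -> FAIL
All cells valid: no

Answer: no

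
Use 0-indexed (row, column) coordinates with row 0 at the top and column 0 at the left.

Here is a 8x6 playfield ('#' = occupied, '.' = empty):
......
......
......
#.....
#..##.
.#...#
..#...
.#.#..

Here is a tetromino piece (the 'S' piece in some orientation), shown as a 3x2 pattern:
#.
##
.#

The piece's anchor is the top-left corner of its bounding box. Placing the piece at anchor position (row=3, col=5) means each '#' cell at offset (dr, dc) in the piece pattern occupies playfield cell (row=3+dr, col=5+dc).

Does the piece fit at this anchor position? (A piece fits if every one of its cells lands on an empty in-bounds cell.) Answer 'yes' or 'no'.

Answer: no

Derivation:
Check each piece cell at anchor (3, 5):
  offset (0,0) -> (3,5): empty -> OK
  offset (1,0) -> (4,5): empty -> OK
  offset (1,1) -> (4,6): out of bounds -> FAIL
  offset (2,1) -> (5,6): out of bounds -> FAIL
All cells valid: no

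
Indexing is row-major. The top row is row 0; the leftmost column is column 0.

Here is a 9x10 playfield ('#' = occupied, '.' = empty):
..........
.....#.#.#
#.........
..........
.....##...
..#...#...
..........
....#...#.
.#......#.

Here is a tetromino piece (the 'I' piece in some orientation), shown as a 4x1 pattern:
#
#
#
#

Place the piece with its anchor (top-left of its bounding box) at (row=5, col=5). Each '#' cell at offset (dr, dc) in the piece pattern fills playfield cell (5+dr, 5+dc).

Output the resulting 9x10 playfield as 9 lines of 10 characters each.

Answer: ..........
.....#.#.#
#.........
..........
.....##...
..#..##...
.....#....
....##..#.
.#...#..#.

Derivation:
Fill (5+0,5+0) = (5,5)
Fill (5+1,5+0) = (6,5)
Fill (5+2,5+0) = (7,5)
Fill (5+3,5+0) = (8,5)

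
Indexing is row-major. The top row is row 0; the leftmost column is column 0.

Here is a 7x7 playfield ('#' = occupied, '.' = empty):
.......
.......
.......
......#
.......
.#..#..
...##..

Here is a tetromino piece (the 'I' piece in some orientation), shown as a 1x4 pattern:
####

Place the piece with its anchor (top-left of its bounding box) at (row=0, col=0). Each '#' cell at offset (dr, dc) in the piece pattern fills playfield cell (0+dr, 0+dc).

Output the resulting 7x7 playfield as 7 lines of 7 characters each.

Answer: ####...
.......
.......
......#
.......
.#..#..
...##..

Derivation:
Fill (0+0,0+0) = (0,0)
Fill (0+0,0+1) = (0,1)
Fill (0+0,0+2) = (0,2)
Fill (0+0,0+3) = (0,3)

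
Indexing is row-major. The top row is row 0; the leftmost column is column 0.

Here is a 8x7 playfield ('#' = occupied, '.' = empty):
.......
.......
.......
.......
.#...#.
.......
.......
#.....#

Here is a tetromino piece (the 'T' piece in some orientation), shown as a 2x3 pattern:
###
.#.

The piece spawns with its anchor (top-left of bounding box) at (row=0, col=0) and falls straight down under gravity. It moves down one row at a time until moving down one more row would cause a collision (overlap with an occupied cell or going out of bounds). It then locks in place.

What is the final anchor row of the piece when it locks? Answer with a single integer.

Spawn at (row=0, col=0). Try each row:
  row 0: fits
  row 1: fits
  row 2: fits
  row 3: blocked -> lock at row 2

Answer: 2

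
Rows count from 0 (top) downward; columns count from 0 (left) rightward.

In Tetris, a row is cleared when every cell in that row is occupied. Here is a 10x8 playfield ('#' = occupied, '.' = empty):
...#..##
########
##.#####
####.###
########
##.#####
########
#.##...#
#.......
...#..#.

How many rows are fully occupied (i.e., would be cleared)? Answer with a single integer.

Check each row:
  row 0: 5 empty cells -> not full
  row 1: 0 empty cells -> FULL (clear)
  row 2: 1 empty cell -> not full
  row 3: 1 empty cell -> not full
  row 4: 0 empty cells -> FULL (clear)
  row 5: 1 empty cell -> not full
  row 6: 0 empty cells -> FULL (clear)
  row 7: 4 empty cells -> not full
  row 8: 7 empty cells -> not full
  row 9: 6 empty cells -> not full
Total rows cleared: 3

Answer: 3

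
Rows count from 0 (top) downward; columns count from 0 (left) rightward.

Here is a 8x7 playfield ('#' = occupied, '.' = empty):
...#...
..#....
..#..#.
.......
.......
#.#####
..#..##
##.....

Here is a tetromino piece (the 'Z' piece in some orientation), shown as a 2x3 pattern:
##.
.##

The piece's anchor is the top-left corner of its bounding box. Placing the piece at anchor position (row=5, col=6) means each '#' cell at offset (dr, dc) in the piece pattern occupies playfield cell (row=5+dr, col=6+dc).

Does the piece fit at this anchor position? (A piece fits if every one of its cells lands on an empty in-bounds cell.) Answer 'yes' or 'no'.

Check each piece cell at anchor (5, 6):
  offset (0,0) -> (5,6): occupied ('#') -> FAIL
  offset (0,1) -> (5,7): out of bounds -> FAIL
  offset (1,1) -> (6,7): out of bounds -> FAIL
  offset (1,2) -> (6,8): out of bounds -> FAIL
All cells valid: no

Answer: no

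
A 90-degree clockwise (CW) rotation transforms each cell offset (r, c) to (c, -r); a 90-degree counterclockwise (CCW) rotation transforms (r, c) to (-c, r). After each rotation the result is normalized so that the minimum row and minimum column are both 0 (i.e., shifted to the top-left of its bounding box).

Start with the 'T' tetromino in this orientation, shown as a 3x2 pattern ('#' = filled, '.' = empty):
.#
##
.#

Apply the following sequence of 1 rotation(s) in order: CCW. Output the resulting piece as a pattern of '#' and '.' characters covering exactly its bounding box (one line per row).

Start:
.#
##
.#
After rotation 1 (CCW):
###
.#.

Answer: ###
.#.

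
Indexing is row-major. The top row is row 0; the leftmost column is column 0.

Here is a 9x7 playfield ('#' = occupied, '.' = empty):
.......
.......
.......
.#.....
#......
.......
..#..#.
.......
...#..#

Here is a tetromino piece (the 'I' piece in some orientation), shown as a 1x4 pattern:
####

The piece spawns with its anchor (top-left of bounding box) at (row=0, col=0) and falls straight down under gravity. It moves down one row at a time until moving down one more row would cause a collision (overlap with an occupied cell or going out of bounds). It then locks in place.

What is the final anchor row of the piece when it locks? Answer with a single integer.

Answer: 2

Derivation:
Spawn at (row=0, col=0). Try each row:
  row 0: fits
  row 1: fits
  row 2: fits
  row 3: blocked -> lock at row 2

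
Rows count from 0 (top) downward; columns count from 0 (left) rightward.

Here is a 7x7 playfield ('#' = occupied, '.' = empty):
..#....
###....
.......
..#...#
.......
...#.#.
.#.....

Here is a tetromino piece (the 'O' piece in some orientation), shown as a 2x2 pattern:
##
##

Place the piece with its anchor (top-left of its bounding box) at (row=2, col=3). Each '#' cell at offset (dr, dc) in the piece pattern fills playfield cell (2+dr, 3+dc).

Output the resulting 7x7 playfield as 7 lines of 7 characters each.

Fill (2+0,3+0) = (2,3)
Fill (2+0,3+1) = (2,4)
Fill (2+1,3+0) = (3,3)
Fill (2+1,3+1) = (3,4)

Answer: ..#....
###....
...##..
..###.#
.......
...#.#.
.#.....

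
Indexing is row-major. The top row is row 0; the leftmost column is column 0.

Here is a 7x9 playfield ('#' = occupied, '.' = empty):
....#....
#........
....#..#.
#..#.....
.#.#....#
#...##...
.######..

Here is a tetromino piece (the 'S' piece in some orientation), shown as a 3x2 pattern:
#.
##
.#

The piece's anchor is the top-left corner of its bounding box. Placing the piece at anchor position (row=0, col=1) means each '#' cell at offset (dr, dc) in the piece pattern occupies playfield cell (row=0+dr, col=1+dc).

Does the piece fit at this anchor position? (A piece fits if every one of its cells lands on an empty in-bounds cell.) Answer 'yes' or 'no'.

Answer: yes

Derivation:
Check each piece cell at anchor (0, 1):
  offset (0,0) -> (0,1): empty -> OK
  offset (1,0) -> (1,1): empty -> OK
  offset (1,1) -> (1,2): empty -> OK
  offset (2,1) -> (2,2): empty -> OK
All cells valid: yes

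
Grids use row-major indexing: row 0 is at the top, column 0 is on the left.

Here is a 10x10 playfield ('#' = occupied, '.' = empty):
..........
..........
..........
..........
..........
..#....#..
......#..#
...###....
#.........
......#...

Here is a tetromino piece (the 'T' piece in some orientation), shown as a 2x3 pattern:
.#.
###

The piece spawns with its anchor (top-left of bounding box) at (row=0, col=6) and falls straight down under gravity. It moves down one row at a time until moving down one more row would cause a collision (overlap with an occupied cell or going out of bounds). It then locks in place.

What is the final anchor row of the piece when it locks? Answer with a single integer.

Answer: 3

Derivation:
Spawn at (row=0, col=6). Try each row:
  row 0: fits
  row 1: fits
  row 2: fits
  row 3: fits
  row 4: blocked -> lock at row 3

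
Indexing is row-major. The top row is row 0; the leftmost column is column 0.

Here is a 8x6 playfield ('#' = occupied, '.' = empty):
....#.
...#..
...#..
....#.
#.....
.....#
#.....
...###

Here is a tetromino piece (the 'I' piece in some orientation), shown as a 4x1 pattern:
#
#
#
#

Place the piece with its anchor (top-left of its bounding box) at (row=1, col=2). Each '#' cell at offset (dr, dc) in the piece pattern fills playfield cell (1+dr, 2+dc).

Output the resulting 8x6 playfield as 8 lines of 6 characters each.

Answer: ....#.
..##..
..##..
..#.#.
#.#...
.....#
#.....
...###

Derivation:
Fill (1+0,2+0) = (1,2)
Fill (1+1,2+0) = (2,2)
Fill (1+2,2+0) = (3,2)
Fill (1+3,2+0) = (4,2)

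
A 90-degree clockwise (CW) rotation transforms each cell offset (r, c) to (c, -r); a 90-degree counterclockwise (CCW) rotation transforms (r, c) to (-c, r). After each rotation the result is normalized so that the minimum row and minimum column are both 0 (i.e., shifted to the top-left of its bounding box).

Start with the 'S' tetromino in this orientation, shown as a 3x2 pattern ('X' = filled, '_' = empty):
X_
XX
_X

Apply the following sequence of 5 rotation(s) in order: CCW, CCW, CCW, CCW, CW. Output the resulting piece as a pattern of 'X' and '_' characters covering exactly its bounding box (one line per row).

Start:
X_
XX
_X
After rotation 1 (CCW):
_XX
XX_
After rotation 2 (CCW):
X_
XX
_X
After rotation 3 (CCW):
_XX
XX_
After rotation 4 (CCW):
X_
XX
_X
After rotation 5 (CW):
_XX
XX_

Answer: _XX
XX_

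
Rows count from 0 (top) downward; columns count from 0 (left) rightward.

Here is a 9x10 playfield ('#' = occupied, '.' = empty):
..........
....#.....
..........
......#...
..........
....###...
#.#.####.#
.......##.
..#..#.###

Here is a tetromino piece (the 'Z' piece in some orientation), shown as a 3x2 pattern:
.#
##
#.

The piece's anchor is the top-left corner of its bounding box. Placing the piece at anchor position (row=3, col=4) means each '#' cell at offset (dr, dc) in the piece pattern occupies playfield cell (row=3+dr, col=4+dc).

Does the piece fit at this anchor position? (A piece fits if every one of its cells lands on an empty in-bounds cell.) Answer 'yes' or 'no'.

Answer: no

Derivation:
Check each piece cell at anchor (3, 4):
  offset (0,1) -> (3,5): empty -> OK
  offset (1,0) -> (4,4): empty -> OK
  offset (1,1) -> (4,5): empty -> OK
  offset (2,0) -> (5,4): occupied ('#') -> FAIL
All cells valid: no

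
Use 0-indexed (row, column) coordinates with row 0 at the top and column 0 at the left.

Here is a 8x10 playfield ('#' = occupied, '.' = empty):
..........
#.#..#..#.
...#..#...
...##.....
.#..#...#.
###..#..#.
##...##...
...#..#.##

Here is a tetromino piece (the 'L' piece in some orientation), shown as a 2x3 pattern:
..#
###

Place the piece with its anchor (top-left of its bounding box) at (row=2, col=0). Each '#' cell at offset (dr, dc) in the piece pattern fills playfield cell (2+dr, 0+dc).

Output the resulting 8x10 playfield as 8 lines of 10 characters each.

Fill (2+0,0+2) = (2,2)
Fill (2+1,0+0) = (3,0)
Fill (2+1,0+1) = (3,1)
Fill (2+1,0+2) = (3,2)

Answer: ..........
#.#..#..#.
..##..#...
#####.....
.#..#...#.
###..#..#.
##...##...
...#..#.##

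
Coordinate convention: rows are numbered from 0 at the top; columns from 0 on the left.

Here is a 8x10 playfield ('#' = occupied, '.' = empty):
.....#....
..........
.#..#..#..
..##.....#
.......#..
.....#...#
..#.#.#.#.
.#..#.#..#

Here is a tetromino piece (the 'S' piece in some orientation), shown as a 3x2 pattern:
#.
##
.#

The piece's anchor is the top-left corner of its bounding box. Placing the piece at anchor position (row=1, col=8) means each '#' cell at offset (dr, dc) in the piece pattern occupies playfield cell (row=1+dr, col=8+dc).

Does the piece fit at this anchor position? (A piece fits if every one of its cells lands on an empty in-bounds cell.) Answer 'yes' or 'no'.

Answer: no

Derivation:
Check each piece cell at anchor (1, 8):
  offset (0,0) -> (1,8): empty -> OK
  offset (1,0) -> (2,8): empty -> OK
  offset (1,1) -> (2,9): empty -> OK
  offset (2,1) -> (3,9): occupied ('#') -> FAIL
All cells valid: no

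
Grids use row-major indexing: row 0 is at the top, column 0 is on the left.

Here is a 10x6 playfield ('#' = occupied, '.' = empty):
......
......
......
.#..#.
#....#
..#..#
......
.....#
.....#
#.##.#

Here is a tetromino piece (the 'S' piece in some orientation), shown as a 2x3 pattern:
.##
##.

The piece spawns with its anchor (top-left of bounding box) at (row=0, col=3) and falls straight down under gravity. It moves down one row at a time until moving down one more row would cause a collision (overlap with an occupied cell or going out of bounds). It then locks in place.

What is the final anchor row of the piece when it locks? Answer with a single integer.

Answer: 1

Derivation:
Spawn at (row=0, col=3). Try each row:
  row 0: fits
  row 1: fits
  row 2: blocked -> lock at row 1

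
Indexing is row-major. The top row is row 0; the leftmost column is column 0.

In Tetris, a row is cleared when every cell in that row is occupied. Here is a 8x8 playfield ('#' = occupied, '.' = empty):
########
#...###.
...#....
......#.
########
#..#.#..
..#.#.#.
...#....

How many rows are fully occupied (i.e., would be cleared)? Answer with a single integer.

Answer: 2

Derivation:
Check each row:
  row 0: 0 empty cells -> FULL (clear)
  row 1: 4 empty cells -> not full
  row 2: 7 empty cells -> not full
  row 3: 7 empty cells -> not full
  row 4: 0 empty cells -> FULL (clear)
  row 5: 5 empty cells -> not full
  row 6: 5 empty cells -> not full
  row 7: 7 empty cells -> not full
Total rows cleared: 2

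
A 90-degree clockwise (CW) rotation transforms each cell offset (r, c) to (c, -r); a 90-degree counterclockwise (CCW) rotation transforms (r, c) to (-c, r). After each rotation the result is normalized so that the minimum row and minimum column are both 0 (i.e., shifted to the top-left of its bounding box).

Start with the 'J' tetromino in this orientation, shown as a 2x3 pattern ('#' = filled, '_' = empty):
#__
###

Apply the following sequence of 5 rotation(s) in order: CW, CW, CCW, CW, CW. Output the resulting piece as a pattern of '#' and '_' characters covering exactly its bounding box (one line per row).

Answer: _#
_#
##

Derivation:
Start:
#__
###
After rotation 1 (CW):
##
#_
#_
After rotation 2 (CW):
###
__#
After rotation 3 (CCW):
##
#_
#_
After rotation 4 (CW):
###
__#
After rotation 5 (CW):
_#
_#
##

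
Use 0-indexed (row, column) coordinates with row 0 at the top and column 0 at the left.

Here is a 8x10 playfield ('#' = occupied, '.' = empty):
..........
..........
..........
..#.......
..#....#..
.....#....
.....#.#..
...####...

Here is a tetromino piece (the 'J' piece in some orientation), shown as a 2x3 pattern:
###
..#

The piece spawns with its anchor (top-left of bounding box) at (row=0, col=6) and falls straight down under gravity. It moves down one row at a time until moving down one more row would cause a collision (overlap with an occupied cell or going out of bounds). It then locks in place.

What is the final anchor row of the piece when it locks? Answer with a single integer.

Answer: 3

Derivation:
Spawn at (row=0, col=6). Try each row:
  row 0: fits
  row 1: fits
  row 2: fits
  row 3: fits
  row 4: blocked -> lock at row 3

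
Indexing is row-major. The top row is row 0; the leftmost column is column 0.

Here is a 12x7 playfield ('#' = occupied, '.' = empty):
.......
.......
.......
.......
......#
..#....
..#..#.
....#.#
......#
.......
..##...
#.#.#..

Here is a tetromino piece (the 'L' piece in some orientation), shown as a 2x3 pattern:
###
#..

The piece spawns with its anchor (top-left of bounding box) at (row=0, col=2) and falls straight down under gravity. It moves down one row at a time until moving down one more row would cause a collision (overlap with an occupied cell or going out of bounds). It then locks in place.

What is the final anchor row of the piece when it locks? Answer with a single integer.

Answer: 3

Derivation:
Spawn at (row=0, col=2). Try each row:
  row 0: fits
  row 1: fits
  row 2: fits
  row 3: fits
  row 4: blocked -> lock at row 3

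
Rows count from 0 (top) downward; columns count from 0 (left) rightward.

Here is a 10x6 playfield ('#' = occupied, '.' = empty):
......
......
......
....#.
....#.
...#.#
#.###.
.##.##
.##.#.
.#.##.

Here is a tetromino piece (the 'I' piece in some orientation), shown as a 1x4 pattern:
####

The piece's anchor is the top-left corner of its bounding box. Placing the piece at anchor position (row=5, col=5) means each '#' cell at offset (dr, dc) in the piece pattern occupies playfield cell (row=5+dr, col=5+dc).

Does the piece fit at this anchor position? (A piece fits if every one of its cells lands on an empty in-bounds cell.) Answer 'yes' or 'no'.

Check each piece cell at anchor (5, 5):
  offset (0,0) -> (5,5): occupied ('#') -> FAIL
  offset (0,1) -> (5,6): out of bounds -> FAIL
  offset (0,2) -> (5,7): out of bounds -> FAIL
  offset (0,3) -> (5,8): out of bounds -> FAIL
All cells valid: no

Answer: no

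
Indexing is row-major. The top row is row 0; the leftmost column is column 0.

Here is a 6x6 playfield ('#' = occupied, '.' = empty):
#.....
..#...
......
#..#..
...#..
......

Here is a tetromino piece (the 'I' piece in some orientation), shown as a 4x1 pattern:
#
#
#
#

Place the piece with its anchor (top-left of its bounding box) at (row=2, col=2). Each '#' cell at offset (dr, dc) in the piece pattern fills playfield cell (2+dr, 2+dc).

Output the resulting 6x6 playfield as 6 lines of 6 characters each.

Fill (2+0,2+0) = (2,2)
Fill (2+1,2+0) = (3,2)
Fill (2+2,2+0) = (4,2)
Fill (2+3,2+0) = (5,2)

Answer: #.....
..#...
..#...
#.##..
..##..
..#...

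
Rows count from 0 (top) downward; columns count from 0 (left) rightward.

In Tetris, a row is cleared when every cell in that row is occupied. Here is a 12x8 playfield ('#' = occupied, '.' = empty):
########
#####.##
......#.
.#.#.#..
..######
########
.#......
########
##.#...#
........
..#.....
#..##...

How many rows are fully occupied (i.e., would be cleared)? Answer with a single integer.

Answer: 3

Derivation:
Check each row:
  row 0: 0 empty cells -> FULL (clear)
  row 1: 1 empty cell -> not full
  row 2: 7 empty cells -> not full
  row 3: 5 empty cells -> not full
  row 4: 2 empty cells -> not full
  row 5: 0 empty cells -> FULL (clear)
  row 6: 7 empty cells -> not full
  row 7: 0 empty cells -> FULL (clear)
  row 8: 4 empty cells -> not full
  row 9: 8 empty cells -> not full
  row 10: 7 empty cells -> not full
  row 11: 5 empty cells -> not full
Total rows cleared: 3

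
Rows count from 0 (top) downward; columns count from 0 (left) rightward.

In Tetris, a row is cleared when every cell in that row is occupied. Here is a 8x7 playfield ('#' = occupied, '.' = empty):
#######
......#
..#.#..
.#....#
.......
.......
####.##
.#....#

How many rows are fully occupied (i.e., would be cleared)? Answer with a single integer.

Check each row:
  row 0: 0 empty cells -> FULL (clear)
  row 1: 6 empty cells -> not full
  row 2: 5 empty cells -> not full
  row 3: 5 empty cells -> not full
  row 4: 7 empty cells -> not full
  row 5: 7 empty cells -> not full
  row 6: 1 empty cell -> not full
  row 7: 5 empty cells -> not full
Total rows cleared: 1

Answer: 1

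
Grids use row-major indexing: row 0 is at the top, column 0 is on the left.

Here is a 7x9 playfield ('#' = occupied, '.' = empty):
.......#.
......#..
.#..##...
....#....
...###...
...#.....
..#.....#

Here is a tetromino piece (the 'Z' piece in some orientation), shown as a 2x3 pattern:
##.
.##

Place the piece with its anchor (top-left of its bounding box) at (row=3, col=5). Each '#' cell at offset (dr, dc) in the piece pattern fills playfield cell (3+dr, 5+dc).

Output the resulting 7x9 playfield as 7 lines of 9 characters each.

Fill (3+0,5+0) = (3,5)
Fill (3+0,5+1) = (3,6)
Fill (3+1,5+1) = (4,6)
Fill (3+1,5+2) = (4,7)

Answer: .......#.
......#..
.#..##...
....###..
...#####.
...#.....
..#.....#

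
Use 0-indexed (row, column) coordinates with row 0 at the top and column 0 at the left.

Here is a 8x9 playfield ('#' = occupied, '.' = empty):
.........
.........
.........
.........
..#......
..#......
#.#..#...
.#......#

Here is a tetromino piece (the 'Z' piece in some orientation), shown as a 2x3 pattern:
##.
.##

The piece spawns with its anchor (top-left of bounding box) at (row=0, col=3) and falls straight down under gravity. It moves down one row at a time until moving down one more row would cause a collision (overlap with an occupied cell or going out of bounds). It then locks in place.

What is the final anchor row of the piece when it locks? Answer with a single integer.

Answer: 4

Derivation:
Spawn at (row=0, col=3). Try each row:
  row 0: fits
  row 1: fits
  row 2: fits
  row 3: fits
  row 4: fits
  row 5: blocked -> lock at row 4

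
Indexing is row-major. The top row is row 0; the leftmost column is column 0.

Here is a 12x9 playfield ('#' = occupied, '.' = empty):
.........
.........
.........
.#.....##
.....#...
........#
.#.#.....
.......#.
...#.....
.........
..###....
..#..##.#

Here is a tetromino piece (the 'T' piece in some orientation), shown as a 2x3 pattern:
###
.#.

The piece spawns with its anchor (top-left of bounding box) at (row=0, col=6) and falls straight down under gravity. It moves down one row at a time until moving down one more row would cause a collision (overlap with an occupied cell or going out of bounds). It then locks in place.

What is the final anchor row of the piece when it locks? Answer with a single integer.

Answer: 1

Derivation:
Spawn at (row=0, col=6). Try each row:
  row 0: fits
  row 1: fits
  row 2: blocked -> lock at row 1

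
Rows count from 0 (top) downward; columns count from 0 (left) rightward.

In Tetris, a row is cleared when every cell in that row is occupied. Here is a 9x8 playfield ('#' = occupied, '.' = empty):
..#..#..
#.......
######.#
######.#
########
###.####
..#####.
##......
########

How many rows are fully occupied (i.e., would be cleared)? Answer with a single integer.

Answer: 2

Derivation:
Check each row:
  row 0: 6 empty cells -> not full
  row 1: 7 empty cells -> not full
  row 2: 1 empty cell -> not full
  row 3: 1 empty cell -> not full
  row 4: 0 empty cells -> FULL (clear)
  row 5: 1 empty cell -> not full
  row 6: 3 empty cells -> not full
  row 7: 6 empty cells -> not full
  row 8: 0 empty cells -> FULL (clear)
Total rows cleared: 2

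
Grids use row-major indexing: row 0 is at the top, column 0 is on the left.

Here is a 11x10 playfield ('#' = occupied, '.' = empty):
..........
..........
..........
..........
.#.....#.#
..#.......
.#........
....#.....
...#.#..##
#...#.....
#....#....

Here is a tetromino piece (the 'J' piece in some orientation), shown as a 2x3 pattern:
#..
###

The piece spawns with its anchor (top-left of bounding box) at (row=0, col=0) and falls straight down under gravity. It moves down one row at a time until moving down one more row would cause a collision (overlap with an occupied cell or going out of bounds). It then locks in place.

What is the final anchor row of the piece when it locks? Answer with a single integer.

Spawn at (row=0, col=0). Try each row:
  row 0: fits
  row 1: fits
  row 2: fits
  row 3: blocked -> lock at row 2

Answer: 2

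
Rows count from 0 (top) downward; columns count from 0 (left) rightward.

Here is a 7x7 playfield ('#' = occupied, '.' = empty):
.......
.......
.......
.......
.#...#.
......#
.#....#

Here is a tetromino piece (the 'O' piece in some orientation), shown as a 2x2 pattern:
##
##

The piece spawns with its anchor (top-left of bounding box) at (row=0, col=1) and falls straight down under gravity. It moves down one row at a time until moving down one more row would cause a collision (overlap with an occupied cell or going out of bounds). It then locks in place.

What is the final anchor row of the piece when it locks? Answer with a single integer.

Spawn at (row=0, col=1). Try each row:
  row 0: fits
  row 1: fits
  row 2: fits
  row 3: blocked -> lock at row 2

Answer: 2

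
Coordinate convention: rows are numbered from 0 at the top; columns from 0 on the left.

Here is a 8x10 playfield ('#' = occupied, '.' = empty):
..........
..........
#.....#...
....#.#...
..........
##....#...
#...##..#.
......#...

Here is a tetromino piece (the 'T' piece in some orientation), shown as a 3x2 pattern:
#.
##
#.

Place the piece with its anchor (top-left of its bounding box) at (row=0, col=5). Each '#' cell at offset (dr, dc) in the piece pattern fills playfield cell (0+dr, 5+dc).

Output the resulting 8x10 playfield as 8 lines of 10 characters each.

Answer: .....#....
.....##...
#....##...
....#.#...
..........
##....#...
#...##..#.
......#...

Derivation:
Fill (0+0,5+0) = (0,5)
Fill (0+1,5+0) = (1,5)
Fill (0+1,5+1) = (1,6)
Fill (0+2,5+0) = (2,5)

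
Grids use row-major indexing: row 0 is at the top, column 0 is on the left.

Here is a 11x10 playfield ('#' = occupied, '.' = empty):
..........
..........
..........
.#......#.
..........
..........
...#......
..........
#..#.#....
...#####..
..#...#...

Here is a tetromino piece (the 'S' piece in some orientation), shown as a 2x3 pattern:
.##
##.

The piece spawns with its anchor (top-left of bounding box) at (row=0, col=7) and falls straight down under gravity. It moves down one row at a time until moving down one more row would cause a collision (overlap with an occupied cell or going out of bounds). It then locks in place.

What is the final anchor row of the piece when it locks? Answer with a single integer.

Spawn at (row=0, col=7). Try each row:
  row 0: fits
  row 1: fits
  row 2: blocked -> lock at row 1

Answer: 1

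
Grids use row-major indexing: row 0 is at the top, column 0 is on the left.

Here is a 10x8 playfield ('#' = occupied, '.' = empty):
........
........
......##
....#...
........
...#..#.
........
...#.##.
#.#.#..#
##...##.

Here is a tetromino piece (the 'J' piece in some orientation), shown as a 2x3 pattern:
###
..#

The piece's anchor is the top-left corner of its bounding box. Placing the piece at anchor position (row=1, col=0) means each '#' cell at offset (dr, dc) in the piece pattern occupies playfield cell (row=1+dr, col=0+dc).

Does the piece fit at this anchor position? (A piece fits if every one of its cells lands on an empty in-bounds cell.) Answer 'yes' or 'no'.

Answer: yes

Derivation:
Check each piece cell at anchor (1, 0):
  offset (0,0) -> (1,0): empty -> OK
  offset (0,1) -> (1,1): empty -> OK
  offset (0,2) -> (1,2): empty -> OK
  offset (1,2) -> (2,2): empty -> OK
All cells valid: yes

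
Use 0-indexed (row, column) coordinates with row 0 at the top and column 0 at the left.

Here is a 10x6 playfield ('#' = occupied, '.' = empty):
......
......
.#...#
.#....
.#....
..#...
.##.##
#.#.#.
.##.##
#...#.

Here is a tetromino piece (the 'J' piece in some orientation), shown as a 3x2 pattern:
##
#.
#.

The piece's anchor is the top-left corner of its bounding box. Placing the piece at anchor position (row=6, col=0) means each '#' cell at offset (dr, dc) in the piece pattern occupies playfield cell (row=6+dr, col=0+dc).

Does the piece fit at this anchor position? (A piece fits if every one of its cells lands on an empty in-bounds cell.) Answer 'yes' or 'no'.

Answer: no

Derivation:
Check each piece cell at anchor (6, 0):
  offset (0,0) -> (6,0): empty -> OK
  offset (0,1) -> (6,1): occupied ('#') -> FAIL
  offset (1,0) -> (7,0): occupied ('#') -> FAIL
  offset (2,0) -> (8,0): empty -> OK
All cells valid: no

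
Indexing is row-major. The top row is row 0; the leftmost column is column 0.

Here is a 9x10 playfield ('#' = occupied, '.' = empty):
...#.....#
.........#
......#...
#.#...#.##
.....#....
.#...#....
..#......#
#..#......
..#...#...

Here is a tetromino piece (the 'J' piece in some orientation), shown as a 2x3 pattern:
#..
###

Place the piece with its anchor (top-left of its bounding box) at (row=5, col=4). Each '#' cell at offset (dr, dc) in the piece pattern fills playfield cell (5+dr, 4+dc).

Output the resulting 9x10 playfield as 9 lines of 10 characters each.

Answer: ...#.....#
.........#
......#...
#.#...#.##
.....#....
.#..##....
..#.###..#
#..#......
..#...#...

Derivation:
Fill (5+0,4+0) = (5,4)
Fill (5+1,4+0) = (6,4)
Fill (5+1,4+1) = (6,5)
Fill (5+1,4+2) = (6,6)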